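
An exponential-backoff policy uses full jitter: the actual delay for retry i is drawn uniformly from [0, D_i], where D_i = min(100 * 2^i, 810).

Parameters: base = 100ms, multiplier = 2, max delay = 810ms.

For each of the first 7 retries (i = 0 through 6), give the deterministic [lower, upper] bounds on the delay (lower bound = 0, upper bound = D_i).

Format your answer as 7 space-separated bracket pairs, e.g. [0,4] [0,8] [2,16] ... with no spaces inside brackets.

Answer: [0,100] [0,200] [0,400] [0,800] [0,810] [0,810] [0,810]

Derivation:
Computing bounds per retry:
  i=0: D_i=min(100*2^0,810)=100, bounds=[0,100]
  i=1: D_i=min(100*2^1,810)=200, bounds=[0,200]
  i=2: D_i=min(100*2^2,810)=400, bounds=[0,400]
  i=3: D_i=min(100*2^3,810)=800, bounds=[0,800]
  i=4: D_i=min(100*2^4,810)=810, bounds=[0,810]
  i=5: D_i=min(100*2^5,810)=810, bounds=[0,810]
  i=6: D_i=min(100*2^6,810)=810, bounds=[0,810]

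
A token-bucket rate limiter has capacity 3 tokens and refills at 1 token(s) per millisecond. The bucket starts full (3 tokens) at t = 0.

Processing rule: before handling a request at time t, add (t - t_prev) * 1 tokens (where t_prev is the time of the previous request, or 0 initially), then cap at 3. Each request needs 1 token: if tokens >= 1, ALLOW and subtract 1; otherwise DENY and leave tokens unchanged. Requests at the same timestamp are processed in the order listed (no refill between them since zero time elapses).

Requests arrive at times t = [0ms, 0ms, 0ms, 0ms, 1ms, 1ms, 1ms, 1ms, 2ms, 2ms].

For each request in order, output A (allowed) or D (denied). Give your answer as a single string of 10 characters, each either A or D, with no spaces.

Answer: AAADADDDAD

Derivation:
Simulating step by step:
  req#1 t=0ms: ALLOW
  req#2 t=0ms: ALLOW
  req#3 t=0ms: ALLOW
  req#4 t=0ms: DENY
  req#5 t=1ms: ALLOW
  req#6 t=1ms: DENY
  req#7 t=1ms: DENY
  req#8 t=1ms: DENY
  req#9 t=2ms: ALLOW
  req#10 t=2ms: DENY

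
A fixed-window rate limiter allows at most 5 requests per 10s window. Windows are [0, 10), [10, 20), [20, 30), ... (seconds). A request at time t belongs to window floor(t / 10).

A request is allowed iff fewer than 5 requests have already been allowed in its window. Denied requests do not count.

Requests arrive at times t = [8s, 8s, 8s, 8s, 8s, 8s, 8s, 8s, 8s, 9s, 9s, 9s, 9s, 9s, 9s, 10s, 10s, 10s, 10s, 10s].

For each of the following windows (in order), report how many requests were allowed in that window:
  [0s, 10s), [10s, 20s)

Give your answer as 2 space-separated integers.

Processing requests:
  req#1 t=8s (window 0): ALLOW
  req#2 t=8s (window 0): ALLOW
  req#3 t=8s (window 0): ALLOW
  req#4 t=8s (window 0): ALLOW
  req#5 t=8s (window 0): ALLOW
  req#6 t=8s (window 0): DENY
  req#7 t=8s (window 0): DENY
  req#8 t=8s (window 0): DENY
  req#9 t=8s (window 0): DENY
  req#10 t=9s (window 0): DENY
  req#11 t=9s (window 0): DENY
  req#12 t=9s (window 0): DENY
  req#13 t=9s (window 0): DENY
  req#14 t=9s (window 0): DENY
  req#15 t=9s (window 0): DENY
  req#16 t=10s (window 1): ALLOW
  req#17 t=10s (window 1): ALLOW
  req#18 t=10s (window 1): ALLOW
  req#19 t=10s (window 1): ALLOW
  req#20 t=10s (window 1): ALLOW

Allowed counts by window: 5 5

Answer: 5 5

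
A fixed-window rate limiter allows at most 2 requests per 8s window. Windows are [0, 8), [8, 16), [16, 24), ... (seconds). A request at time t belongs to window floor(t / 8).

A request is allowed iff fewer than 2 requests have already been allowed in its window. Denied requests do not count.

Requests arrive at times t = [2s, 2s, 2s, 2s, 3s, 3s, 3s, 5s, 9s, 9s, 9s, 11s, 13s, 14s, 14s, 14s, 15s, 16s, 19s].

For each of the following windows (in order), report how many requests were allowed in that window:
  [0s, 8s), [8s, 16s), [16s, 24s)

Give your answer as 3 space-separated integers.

Answer: 2 2 2

Derivation:
Processing requests:
  req#1 t=2s (window 0): ALLOW
  req#2 t=2s (window 0): ALLOW
  req#3 t=2s (window 0): DENY
  req#4 t=2s (window 0): DENY
  req#5 t=3s (window 0): DENY
  req#6 t=3s (window 0): DENY
  req#7 t=3s (window 0): DENY
  req#8 t=5s (window 0): DENY
  req#9 t=9s (window 1): ALLOW
  req#10 t=9s (window 1): ALLOW
  req#11 t=9s (window 1): DENY
  req#12 t=11s (window 1): DENY
  req#13 t=13s (window 1): DENY
  req#14 t=14s (window 1): DENY
  req#15 t=14s (window 1): DENY
  req#16 t=14s (window 1): DENY
  req#17 t=15s (window 1): DENY
  req#18 t=16s (window 2): ALLOW
  req#19 t=19s (window 2): ALLOW

Allowed counts by window: 2 2 2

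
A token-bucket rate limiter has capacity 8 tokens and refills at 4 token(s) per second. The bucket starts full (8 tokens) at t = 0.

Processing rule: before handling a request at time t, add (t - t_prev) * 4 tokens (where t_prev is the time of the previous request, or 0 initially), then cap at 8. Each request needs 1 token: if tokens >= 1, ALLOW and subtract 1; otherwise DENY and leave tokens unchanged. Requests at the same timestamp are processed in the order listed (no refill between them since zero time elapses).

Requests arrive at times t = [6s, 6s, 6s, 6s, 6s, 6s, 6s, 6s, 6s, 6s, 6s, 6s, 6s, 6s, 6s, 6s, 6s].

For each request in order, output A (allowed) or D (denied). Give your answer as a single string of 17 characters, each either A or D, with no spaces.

Answer: AAAAAAAADDDDDDDDD

Derivation:
Simulating step by step:
  req#1 t=6s: ALLOW
  req#2 t=6s: ALLOW
  req#3 t=6s: ALLOW
  req#4 t=6s: ALLOW
  req#5 t=6s: ALLOW
  req#6 t=6s: ALLOW
  req#7 t=6s: ALLOW
  req#8 t=6s: ALLOW
  req#9 t=6s: DENY
  req#10 t=6s: DENY
  req#11 t=6s: DENY
  req#12 t=6s: DENY
  req#13 t=6s: DENY
  req#14 t=6s: DENY
  req#15 t=6s: DENY
  req#16 t=6s: DENY
  req#17 t=6s: DENY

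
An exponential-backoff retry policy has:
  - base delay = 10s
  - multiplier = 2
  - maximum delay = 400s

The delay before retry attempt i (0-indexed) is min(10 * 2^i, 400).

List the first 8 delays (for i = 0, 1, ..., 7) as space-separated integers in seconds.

Computing each delay:
  i=0: min(10*2^0, 400) = 10
  i=1: min(10*2^1, 400) = 20
  i=2: min(10*2^2, 400) = 40
  i=3: min(10*2^3, 400) = 80
  i=4: min(10*2^4, 400) = 160
  i=5: min(10*2^5, 400) = 320
  i=6: min(10*2^6, 400) = 400
  i=7: min(10*2^7, 400) = 400

Answer: 10 20 40 80 160 320 400 400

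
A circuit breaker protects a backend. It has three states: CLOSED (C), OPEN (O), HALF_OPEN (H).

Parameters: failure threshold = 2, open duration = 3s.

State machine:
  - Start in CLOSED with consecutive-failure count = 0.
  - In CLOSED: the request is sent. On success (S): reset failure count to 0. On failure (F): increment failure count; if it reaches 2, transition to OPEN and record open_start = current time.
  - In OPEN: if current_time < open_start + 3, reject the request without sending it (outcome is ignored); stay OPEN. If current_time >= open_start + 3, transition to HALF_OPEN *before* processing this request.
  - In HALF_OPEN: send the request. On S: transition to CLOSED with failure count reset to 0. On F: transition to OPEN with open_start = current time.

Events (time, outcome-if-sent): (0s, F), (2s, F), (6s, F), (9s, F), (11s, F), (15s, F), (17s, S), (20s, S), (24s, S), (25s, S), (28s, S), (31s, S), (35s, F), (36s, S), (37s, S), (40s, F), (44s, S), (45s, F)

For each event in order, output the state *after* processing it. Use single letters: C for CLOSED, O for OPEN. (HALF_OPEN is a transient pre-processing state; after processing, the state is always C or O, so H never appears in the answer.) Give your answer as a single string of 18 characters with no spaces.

State after each event:
  event#1 t=0s outcome=F: state=CLOSED
  event#2 t=2s outcome=F: state=OPEN
  event#3 t=6s outcome=F: state=OPEN
  event#4 t=9s outcome=F: state=OPEN
  event#5 t=11s outcome=F: state=OPEN
  event#6 t=15s outcome=F: state=OPEN
  event#7 t=17s outcome=S: state=OPEN
  event#8 t=20s outcome=S: state=CLOSED
  event#9 t=24s outcome=S: state=CLOSED
  event#10 t=25s outcome=S: state=CLOSED
  event#11 t=28s outcome=S: state=CLOSED
  event#12 t=31s outcome=S: state=CLOSED
  event#13 t=35s outcome=F: state=CLOSED
  event#14 t=36s outcome=S: state=CLOSED
  event#15 t=37s outcome=S: state=CLOSED
  event#16 t=40s outcome=F: state=CLOSED
  event#17 t=44s outcome=S: state=CLOSED
  event#18 t=45s outcome=F: state=CLOSED

Answer: COOOOOOCCCCCCCCCCC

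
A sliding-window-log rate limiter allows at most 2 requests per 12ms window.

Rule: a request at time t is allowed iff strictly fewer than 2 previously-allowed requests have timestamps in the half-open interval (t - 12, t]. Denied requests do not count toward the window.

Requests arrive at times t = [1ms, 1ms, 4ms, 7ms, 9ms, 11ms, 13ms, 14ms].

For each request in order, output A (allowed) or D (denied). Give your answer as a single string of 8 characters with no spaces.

Tracking allowed requests in the window:
  req#1 t=1ms: ALLOW
  req#2 t=1ms: ALLOW
  req#3 t=4ms: DENY
  req#4 t=7ms: DENY
  req#5 t=9ms: DENY
  req#6 t=11ms: DENY
  req#7 t=13ms: ALLOW
  req#8 t=14ms: ALLOW

Answer: AADDDDAA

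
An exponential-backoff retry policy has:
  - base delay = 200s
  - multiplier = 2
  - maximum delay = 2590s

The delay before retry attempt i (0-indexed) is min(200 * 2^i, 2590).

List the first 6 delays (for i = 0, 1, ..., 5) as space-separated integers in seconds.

Computing each delay:
  i=0: min(200*2^0, 2590) = 200
  i=1: min(200*2^1, 2590) = 400
  i=2: min(200*2^2, 2590) = 800
  i=3: min(200*2^3, 2590) = 1600
  i=4: min(200*2^4, 2590) = 2590
  i=5: min(200*2^5, 2590) = 2590

Answer: 200 400 800 1600 2590 2590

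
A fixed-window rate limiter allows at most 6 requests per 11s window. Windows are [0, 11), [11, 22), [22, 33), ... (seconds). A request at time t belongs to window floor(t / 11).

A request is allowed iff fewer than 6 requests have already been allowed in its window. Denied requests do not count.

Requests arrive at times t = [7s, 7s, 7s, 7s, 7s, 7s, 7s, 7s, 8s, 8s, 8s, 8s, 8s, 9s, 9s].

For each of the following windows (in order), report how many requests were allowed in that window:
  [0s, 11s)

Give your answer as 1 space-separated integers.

Processing requests:
  req#1 t=7s (window 0): ALLOW
  req#2 t=7s (window 0): ALLOW
  req#3 t=7s (window 0): ALLOW
  req#4 t=7s (window 0): ALLOW
  req#5 t=7s (window 0): ALLOW
  req#6 t=7s (window 0): ALLOW
  req#7 t=7s (window 0): DENY
  req#8 t=7s (window 0): DENY
  req#9 t=8s (window 0): DENY
  req#10 t=8s (window 0): DENY
  req#11 t=8s (window 0): DENY
  req#12 t=8s (window 0): DENY
  req#13 t=8s (window 0): DENY
  req#14 t=9s (window 0): DENY
  req#15 t=9s (window 0): DENY

Allowed counts by window: 6

Answer: 6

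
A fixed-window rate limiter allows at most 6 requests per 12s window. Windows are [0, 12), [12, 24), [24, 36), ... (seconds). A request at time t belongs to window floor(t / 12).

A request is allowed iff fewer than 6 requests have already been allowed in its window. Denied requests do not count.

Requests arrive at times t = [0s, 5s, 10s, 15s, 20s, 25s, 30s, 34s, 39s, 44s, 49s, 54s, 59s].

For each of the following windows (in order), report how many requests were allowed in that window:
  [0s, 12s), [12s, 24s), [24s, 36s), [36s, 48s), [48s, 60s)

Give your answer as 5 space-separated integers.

Answer: 3 2 3 2 3

Derivation:
Processing requests:
  req#1 t=0s (window 0): ALLOW
  req#2 t=5s (window 0): ALLOW
  req#3 t=10s (window 0): ALLOW
  req#4 t=15s (window 1): ALLOW
  req#5 t=20s (window 1): ALLOW
  req#6 t=25s (window 2): ALLOW
  req#7 t=30s (window 2): ALLOW
  req#8 t=34s (window 2): ALLOW
  req#9 t=39s (window 3): ALLOW
  req#10 t=44s (window 3): ALLOW
  req#11 t=49s (window 4): ALLOW
  req#12 t=54s (window 4): ALLOW
  req#13 t=59s (window 4): ALLOW

Allowed counts by window: 3 2 3 2 3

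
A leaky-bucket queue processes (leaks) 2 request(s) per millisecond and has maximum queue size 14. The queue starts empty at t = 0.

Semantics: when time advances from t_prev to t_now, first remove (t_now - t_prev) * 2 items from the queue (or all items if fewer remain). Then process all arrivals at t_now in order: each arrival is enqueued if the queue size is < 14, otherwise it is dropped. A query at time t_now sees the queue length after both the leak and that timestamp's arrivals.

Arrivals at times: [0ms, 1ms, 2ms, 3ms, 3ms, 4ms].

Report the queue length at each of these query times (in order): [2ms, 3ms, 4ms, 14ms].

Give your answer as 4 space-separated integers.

Answer: 1 2 1 0

Derivation:
Queue lengths at query times:
  query t=2ms: backlog = 1
  query t=3ms: backlog = 2
  query t=4ms: backlog = 1
  query t=14ms: backlog = 0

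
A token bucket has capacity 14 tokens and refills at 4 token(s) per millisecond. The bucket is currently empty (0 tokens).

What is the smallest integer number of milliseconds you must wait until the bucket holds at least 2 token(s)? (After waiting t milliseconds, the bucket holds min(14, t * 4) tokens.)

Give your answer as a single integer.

Need t * 4 >= 2, so t >= 2/4.
Smallest integer t = ceil(2/4) = 1.

Answer: 1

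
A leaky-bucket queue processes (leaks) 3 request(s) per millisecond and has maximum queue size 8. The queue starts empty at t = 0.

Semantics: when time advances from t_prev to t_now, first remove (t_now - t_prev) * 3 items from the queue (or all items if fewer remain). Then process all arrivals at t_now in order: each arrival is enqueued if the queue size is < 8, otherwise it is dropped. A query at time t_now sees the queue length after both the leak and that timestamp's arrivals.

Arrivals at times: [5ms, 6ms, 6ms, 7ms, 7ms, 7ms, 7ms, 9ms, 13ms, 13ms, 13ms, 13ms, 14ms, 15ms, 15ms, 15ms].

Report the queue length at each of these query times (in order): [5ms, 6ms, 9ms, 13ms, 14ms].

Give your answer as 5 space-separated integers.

Answer: 1 2 1 4 2

Derivation:
Queue lengths at query times:
  query t=5ms: backlog = 1
  query t=6ms: backlog = 2
  query t=9ms: backlog = 1
  query t=13ms: backlog = 4
  query t=14ms: backlog = 2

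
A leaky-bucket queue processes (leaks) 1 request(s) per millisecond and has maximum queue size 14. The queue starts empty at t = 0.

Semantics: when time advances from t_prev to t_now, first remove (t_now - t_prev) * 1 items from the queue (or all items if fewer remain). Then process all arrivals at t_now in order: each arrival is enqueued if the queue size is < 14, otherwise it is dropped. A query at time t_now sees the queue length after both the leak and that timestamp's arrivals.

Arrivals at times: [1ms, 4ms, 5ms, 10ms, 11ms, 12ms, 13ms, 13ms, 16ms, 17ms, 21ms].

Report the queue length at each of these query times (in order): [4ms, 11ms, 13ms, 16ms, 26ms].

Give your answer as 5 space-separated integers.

Queue lengths at query times:
  query t=4ms: backlog = 1
  query t=11ms: backlog = 1
  query t=13ms: backlog = 2
  query t=16ms: backlog = 1
  query t=26ms: backlog = 0

Answer: 1 1 2 1 0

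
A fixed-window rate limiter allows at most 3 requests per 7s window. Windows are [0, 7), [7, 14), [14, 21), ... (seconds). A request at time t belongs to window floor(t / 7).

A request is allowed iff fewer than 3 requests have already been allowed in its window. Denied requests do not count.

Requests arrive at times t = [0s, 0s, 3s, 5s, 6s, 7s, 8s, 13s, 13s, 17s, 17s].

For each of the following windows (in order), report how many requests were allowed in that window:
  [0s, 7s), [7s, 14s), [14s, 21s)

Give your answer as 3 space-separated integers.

Processing requests:
  req#1 t=0s (window 0): ALLOW
  req#2 t=0s (window 0): ALLOW
  req#3 t=3s (window 0): ALLOW
  req#4 t=5s (window 0): DENY
  req#5 t=6s (window 0): DENY
  req#6 t=7s (window 1): ALLOW
  req#7 t=8s (window 1): ALLOW
  req#8 t=13s (window 1): ALLOW
  req#9 t=13s (window 1): DENY
  req#10 t=17s (window 2): ALLOW
  req#11 t=17s (window 2): ALLOW

Allowed counts by window: 3 3 2

Answer: 3 3 2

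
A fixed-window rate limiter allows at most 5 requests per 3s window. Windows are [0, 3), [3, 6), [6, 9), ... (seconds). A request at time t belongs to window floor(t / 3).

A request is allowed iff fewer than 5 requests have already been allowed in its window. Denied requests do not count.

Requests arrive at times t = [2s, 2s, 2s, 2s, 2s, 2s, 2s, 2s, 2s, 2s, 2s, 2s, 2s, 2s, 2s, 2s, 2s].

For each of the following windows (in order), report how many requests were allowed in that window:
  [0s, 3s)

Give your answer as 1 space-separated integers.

Answer: 5

Derivation:
Processing requests:
  req#1 t=2s (window 0): ALLOW
  req#2 t=2s (window 0): ALLOW
  req#3 t=2s (window 0): ALLOW
  req#4 t=2s (window 0): ALLOW
  req#5 t=2s (window 0): ALLOW
  req#6 t=2s (window 0): DENY
  req#7 t=2s (window 0): DENY
  req#8 t=2s (window 0): DENY
  req#9 t=2s (window 0): DENY
  req#10 t=2s (window 0): DENY
  req#11 t=2s (window 0): DENY
  req#12 t=2s (window 0): DENY
  req#13 t=2s (window 0): DENY
  req#14 t=2s (window 0): DENY
  req#15 t=2s (window 0): DENY
  req#16 t=2s (window 0): DENY
  req#17 t=2s (window 0): DENY

Allowed counts by window: 5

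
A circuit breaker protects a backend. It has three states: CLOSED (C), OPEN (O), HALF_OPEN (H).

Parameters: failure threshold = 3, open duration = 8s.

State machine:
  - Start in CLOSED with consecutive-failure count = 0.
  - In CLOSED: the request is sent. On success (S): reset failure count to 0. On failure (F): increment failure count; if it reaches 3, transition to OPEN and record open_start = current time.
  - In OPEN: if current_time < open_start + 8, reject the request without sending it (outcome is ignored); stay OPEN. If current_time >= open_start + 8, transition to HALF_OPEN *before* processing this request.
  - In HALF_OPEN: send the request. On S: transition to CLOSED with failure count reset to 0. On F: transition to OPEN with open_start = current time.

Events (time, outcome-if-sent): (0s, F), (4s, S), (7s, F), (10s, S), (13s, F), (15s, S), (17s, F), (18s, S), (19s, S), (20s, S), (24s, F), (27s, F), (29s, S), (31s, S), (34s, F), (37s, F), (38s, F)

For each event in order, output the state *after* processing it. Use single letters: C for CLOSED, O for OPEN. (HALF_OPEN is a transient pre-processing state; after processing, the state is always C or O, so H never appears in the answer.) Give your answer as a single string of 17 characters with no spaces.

Answer: CCCCCCCCCCCCCCCCO

Derivation:
State after each event:
  event#1 t=0s outcome=F: state=CLOSED
  event#2 t=4s outcome=S: state=CLOSED
  event#3 t=7s outcome=F: state=CLOSED
  event#4 t=10s outcome=S: state=CLOSED
  event#5 t=13s outcome=F: state=CLOSED
  event#6 t=15s outcome=S: state=CLOSED
  event#7 t=17s outcome=F: state=CLOSED
  event#8 t=18s outcome=S: state=CLOSED
  event#9 t=19s outcome=S: state=CLOSED
  event#10 t=20s outcome=S: state=CLOSED
  event#11 t=24s outcome=F: state=CLOSED
  event#12 t=27s outcome=F: state=CLOSED
  event#13 t=29s outcome=S: state=CLOSED
  event#14 t=31s outcome=S: state=CLOSED
  event#15 t=34s outcome=F: state=CLOSED
  event#16 t=37s outcome=F: state=CLOSED
  event#17 t=38s outcome=F: state=OPEN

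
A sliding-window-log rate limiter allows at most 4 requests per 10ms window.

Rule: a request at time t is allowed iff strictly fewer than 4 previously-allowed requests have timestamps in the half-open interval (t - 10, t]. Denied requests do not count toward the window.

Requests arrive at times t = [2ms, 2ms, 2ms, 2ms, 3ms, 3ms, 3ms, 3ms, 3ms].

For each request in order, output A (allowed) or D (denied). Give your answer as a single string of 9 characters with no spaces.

Answer: AAAADDDDD

Derivation:
Tracking allowed requests in the window:
  req#1 t=2ms: ALLOW
  req#2 t=2ms: ALLOW
  req#3 t=2ms: ALLOW
  req#4 t=2ms: ALLOW
  req#5 t=3ms: DENY
  req#6 t=3ms: DENY
  req#7 t=3ms: DENY
  req#8 t=3ms: DENY
  req#9 t=3ms: DENY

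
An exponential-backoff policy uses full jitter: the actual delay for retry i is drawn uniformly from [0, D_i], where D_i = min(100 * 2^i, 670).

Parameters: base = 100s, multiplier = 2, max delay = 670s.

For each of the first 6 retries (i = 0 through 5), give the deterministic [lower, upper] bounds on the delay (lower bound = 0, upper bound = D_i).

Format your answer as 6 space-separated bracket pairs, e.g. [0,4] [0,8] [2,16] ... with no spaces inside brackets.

Answer: [0,100] [0,200] [0,400] [0,670] [0,670] [0,670]

Derivation:
Computing bounds per retry:
  i=0: D_i=min(100*2^0,670)=100, bounds=[0,100]
  i=1: D_i=min(100*2^1,670)=200, bounds=[0,200]
  i=2: D_i=min(100*2^2,670)=400, bounds=[0,400]
  i=3: D_i=min(100*2^3,670)=670, bounds=[0,670]
  i=4: D_i=min(100*2^4,670)=670, bounds=[0,670]
  i=5: D_i=min(100*2^5,670)=670, bounds=[0,670]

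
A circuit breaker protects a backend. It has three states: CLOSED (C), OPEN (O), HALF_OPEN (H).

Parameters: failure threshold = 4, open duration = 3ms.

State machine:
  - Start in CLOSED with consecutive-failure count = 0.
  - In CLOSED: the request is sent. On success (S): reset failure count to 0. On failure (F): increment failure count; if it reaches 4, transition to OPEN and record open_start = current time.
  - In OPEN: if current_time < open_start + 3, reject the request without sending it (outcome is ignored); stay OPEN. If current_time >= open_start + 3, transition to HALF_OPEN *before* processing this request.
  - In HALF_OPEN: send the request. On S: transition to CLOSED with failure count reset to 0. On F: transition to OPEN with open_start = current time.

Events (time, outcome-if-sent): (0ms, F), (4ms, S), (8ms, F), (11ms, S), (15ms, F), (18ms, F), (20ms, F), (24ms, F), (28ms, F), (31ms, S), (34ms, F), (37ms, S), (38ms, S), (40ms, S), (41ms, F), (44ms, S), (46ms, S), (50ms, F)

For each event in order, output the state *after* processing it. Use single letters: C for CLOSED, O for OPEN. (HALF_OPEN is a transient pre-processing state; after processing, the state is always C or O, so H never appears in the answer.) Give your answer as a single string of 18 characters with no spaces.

State after each event:
  event#1 t=0ms outcome=F: state=CLOSED
  event#2 t=4ms outcome=S: state=CLOSED
  event#3 t=8ms outcome=F: state=CLOSED
  event#4 t=11ms outcome=S: state=CLOSED
  event#5 t=15ms outcome=F: state=CLOSED
  event#6 t=18ms outcome=F: state=CLOSED
  event#7 t=20ms outcome=F: state=CLOSED
  event#8 t=24ms outcome=F: state=OPEN
  event#9 t=28ms outcome=F: state=OPEN
  event#10 t=31ms outcome=S: state=CLOSED
  event#11 t=34ms outcome=F: state=CLOSED
  event#12 t=37ms outcome=S: state=CLOSED
  event#13 t=38ms outcome=S: state=CLOSED
  event#14 t=40ms outcome=S: state=CLOSED
  event#15 t=41ms outcome=F: state=CLOSED
  event#16 t=44ms outcome=S: state=CLOSED
  event#17 t=46ms outcome=S: state=CLOSED
  event#18 t=50ms outcome=F: state=CLOSED

Answer: CCCCCCCOOCCCCCCCCC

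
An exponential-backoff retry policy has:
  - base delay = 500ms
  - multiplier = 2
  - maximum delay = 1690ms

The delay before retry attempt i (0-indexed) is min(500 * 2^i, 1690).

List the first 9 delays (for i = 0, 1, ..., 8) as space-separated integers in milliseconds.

Answer: 500 1000 1690 1690 1690 1690 1690 1690 1690

Derivation:
Computing each delay:
  i=0: min(500*2^0, 1690) = 500
  i=1: min(500*2^1, 1690) = 1000
  i=2: min(500*2^2, 1690) = 1690
  i=3: min(500*2^3, 1690) = 1690
  i=4: min(500*2^4, 1690) = 1690
  i=5: min(500*2^5, 1690) = 1690
  i=6: min(500*2^6, 1690) = 1690
  i=7: min(500*2^7, 1690) = 1690
  i=8: min(500*2^8, 1690) = 1690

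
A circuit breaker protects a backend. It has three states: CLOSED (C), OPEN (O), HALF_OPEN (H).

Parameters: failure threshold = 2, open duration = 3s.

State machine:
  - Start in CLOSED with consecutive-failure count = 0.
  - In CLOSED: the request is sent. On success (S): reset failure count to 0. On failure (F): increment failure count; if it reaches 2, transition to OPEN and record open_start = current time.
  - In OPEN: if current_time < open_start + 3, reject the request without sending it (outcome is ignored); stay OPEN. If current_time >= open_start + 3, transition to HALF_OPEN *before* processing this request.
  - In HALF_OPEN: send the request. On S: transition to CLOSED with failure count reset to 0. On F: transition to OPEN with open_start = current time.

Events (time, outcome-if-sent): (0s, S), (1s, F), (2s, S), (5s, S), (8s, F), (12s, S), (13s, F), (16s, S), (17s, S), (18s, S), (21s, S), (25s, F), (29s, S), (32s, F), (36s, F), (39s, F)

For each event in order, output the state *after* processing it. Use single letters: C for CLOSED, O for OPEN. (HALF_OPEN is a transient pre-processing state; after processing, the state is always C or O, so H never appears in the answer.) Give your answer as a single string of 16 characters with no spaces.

Answer: CCCCCCCCCCCCCCOO

Derivation:
State after each event:
  event#1 t=0s outcome=S: state=CLOSED
  event#2 t=1s outcome=F: state=CLOSED
  event#3 t=2s outcome=S: state=CLOSED
  event#4 t=5s outcome=S: state=CLOSED
  event#5 t=8s outcome=F: state=CLOSED
  event#6 t=12s outcome=S: state=CLOSED
  event#7 t=13s outcome=F: state=CLOSED
  event#8 t=16s outcome=S: state=CLOSED
  event#9 t=17s outcome=S: state=CLOSED
  event#10 t=18s outcome=S: state=CLOSED
  event#11 t=21s outcome=S: state=CLOSED
  event#12 t=25s outcome=F: state=CLOSED
  event#13 t=29s outcome=S: state=CLOSED
  event#14 t=32s outcome=F: state=CLOSED
  event#15 t=36s outcome=F: state=OPEN
  event#16 t=39s outcome=F: state=OPEN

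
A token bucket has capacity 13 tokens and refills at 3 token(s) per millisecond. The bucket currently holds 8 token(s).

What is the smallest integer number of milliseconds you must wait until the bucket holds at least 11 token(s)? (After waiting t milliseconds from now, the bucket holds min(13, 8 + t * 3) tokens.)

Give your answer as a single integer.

Need 8 + t * 3 >= 11, so t >= 3/3.
Smallest integer t = ceil(3/3) = 1.

Answer: 1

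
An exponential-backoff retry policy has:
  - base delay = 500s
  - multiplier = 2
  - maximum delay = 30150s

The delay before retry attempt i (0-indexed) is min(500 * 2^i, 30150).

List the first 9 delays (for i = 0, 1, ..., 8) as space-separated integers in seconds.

Computing each delay:
  i=0: min(500*2^0, 30150) = 500
  i=1: min(500*2^1, 30150) = 1000
  i=2: min(500*2^2, 30150) = 2000
  i=3: min(500*2^3, 30150) = 4000
  i=4: min(500*2^4, 30150) = 8000
  i=5: min(500*2^5, 30150) = 16000
  i=6: min(500*2^6, 30150) = 30150
  i=7: min(500*2^7, 30150) = 30150
  i=8: min(500*2^8, 30150) = 30150

Answer: 500 1000 2000 4000 8000 16000 30150 30150 30150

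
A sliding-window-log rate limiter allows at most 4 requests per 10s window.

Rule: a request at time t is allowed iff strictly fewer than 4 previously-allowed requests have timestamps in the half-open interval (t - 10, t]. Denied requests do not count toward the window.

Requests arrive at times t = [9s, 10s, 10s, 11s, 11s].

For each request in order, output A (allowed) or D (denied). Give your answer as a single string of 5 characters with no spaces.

Answer: AAAAD

Derivation:
Tracking allowed requests in the window:
  req#1 t=9s: ALLOW
  req#2 t=10s: ALLOW
  req#3 t=10s: ALLOW
  req#4 t=11s: ALLOW
  req#5 t=11s: DENY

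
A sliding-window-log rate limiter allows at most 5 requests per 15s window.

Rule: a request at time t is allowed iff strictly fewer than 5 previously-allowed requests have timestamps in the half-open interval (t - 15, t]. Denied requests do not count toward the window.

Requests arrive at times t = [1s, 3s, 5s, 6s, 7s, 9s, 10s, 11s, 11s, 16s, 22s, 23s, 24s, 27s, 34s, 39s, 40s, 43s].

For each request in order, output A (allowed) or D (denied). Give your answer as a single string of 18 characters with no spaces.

Answer: AAAAADDDDAAAAAAAAA

Derivation:
Tracking allowed requests in the window:
  req#1 t=1s: ALLOW
  req#2 t=3s: ALLOW
  req#3 t=5s: ALLOW
  req#4 t=6s: ALLOW
  req#5 t=7s: ALLOW
  req#6 t=9s: DENY
  req#7 t=10s: DENY
  req#8 t=11s: DENY
  req#9 t=11s: DENY
  req#10 t=16s: ALLOW
  req#11 t=22s: ALLOW
  req#12 t=23s: ALLOW
  req#13 t=24s: ALLOW
  req#14 t=27s: ALLOW
  req#15 t=34s: ALLOW
  req#16 t=39s: ALLOW
  req#17 t=40s: ALLOW
  req#18 t=43s: ALLOW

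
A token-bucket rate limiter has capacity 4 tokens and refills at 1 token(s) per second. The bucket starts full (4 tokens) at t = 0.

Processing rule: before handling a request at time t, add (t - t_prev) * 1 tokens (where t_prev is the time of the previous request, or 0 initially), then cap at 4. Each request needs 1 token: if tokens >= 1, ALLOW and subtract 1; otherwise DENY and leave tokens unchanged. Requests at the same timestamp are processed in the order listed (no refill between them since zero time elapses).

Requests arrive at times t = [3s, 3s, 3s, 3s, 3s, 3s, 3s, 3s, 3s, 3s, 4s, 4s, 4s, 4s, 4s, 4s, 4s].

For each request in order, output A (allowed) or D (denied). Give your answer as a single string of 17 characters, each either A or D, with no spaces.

Answer: AAAADDDDDDADDDDDD

Derivation:
Simulating step by step:
  req#1 t=3s: ALLOW
  req#2 t=3s: ALLOW
  req#3 t=3s: ALLOW
  req#4 t=3s: ALLOW
  req#5 t=3s: DENY
  req#6 t=3s: DENY
  req#7 t=3s: DENY
  req#8 t=3s: DENY
  req#9 t=3s: DENY
  req#10 t=3s: DENY
  req#11 t=4s: ALLOW
  req#12 t=4s: DENY
  req#13 t=4s: DENY
  req#14 t=4s: DENY
  req#15 t=4s: DENY
  req#16 t=4s: DENY
  req#17 t=4s: DENY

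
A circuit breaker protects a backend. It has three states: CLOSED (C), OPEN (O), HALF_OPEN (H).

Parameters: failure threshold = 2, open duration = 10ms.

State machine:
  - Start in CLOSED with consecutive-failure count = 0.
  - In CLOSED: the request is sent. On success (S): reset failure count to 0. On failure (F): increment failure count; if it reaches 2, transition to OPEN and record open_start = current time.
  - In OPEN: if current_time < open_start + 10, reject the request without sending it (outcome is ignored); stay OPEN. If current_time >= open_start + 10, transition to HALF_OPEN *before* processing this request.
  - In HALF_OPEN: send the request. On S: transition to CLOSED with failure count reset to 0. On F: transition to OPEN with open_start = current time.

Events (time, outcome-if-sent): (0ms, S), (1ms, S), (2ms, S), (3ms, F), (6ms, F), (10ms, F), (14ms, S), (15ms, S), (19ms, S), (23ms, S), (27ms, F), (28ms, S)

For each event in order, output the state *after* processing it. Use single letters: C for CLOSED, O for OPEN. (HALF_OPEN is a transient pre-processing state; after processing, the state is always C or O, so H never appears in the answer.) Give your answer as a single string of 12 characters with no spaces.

State after each event:
  event#1 t=0ms outcome=S: state=CLOSED
  event#2 t=1ms outcome=S: state=CLOSED
  event#3 t=2ms outcome=S: state=CLOSED
  event#4 t=3ms outcome=F: state=CLOSED
  event#5 t=6ms outcome=F: state=OPEN
  event#6 t=10ms outcome=F: state=OPEN
  event#7 t=14ms outcome=S: state=OPEN
  event#8 t=15ms outcome=S: state=OPEN
  event#9 t=19ms outcome=S: state=CLOSED
  event#10 t=23ms outcome=S: state=CLOSED
  event#11 t=27ms outcome=F: state=CLOSED
  event#12 t=28ms outcome=S: state=CLOSED

Answer: CCCCOOOOCCCC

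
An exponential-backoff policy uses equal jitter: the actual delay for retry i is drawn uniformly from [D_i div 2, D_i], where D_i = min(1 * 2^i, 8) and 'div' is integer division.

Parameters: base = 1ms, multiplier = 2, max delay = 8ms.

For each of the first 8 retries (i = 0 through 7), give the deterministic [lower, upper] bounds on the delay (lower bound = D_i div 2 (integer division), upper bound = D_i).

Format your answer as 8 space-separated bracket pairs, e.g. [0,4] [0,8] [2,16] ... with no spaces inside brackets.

Computing bounds per retry:
  i=0: D_i=min(1*2^0,8)=1, bounds=[0,1]
  i=1: D_i=min(1*2^1,8)=2, bounds=[1,2]
  i=2: D_i=min(1*2^2,8)=4, bounds=[2,4]
  i=3: D_i=min(1*2^3,8)=8, bounds=[4,8]
  i=4: D_i=min(1*2^4,8)=8, bounds=[4,8]
  i=5: D_i=min(1*2^5,8)=8, bounds=[4,8]
  i=6: D_i=min(1*2^6,8)=8, bounds=[4,8]
  i=7: D_i=min(1*2^7,8)=8, bounds=[4,8]

Answer: [0,1] [1,2] [2,4] [4,8] [4,8] [4,8] [4,8] [4,8]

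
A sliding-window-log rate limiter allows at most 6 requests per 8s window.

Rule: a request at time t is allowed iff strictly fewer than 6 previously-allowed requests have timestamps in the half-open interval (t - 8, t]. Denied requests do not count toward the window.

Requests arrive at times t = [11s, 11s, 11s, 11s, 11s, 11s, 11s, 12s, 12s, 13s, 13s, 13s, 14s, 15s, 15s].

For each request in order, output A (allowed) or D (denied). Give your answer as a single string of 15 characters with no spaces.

Answer: AAAAAADDDDDDDDD

Derivation:
Tracking allowed requests in the window:
  req#1 t=11s: ALLOW
  req#2 t=11s: ALLOW
  req#3 t=11s: ALLOW
  req#4 t=11s: ALLOW
  req#5 t=11s: ALLOW
  req#6 t=11s: ALLOW
  req#7 t=11s: DENY
  req#8 t=12s: DENY
  req#9 t=12s: DENY
  req#10 t=13s: DENY
  req#11 t=13s: DENY
  req#12 t=13s: DENY
  req#13 t=14s: DENY
  req#14 t=15s: DENY
  req#15 t=15s: DENY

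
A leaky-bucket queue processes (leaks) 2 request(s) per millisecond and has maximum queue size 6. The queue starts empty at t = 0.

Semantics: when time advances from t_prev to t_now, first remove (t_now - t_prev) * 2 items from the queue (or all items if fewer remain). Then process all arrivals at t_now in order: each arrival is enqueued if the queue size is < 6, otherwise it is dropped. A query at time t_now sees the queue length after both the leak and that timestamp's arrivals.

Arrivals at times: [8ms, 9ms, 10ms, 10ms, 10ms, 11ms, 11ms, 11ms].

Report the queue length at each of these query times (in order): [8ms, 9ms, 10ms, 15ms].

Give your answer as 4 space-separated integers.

Answer: 1 1 3 0

Derivation:
Queue lengths at query times:
  query t=8ms: backlog = 1
  query t=9ms: backlog = 1
  query t=10ms: backlog = 3
  query t=15ms: backlog = 0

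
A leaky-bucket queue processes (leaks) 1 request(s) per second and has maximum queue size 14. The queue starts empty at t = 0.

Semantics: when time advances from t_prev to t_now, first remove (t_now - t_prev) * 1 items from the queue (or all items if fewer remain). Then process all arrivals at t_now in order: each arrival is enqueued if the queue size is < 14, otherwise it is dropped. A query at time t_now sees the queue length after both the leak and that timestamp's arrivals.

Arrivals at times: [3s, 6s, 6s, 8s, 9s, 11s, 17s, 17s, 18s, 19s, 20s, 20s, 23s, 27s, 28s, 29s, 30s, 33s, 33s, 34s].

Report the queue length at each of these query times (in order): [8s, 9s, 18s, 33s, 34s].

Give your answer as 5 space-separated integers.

Answer: 1 1 2 2 2

Derivation:
Queue lengths at query times:
  query t=8s: backlog = 1
  query t=9s: backlog = 1
  query t=18s: backlog = 2
  query t=33s: backlog = 2
  query t=34s: backlog = 2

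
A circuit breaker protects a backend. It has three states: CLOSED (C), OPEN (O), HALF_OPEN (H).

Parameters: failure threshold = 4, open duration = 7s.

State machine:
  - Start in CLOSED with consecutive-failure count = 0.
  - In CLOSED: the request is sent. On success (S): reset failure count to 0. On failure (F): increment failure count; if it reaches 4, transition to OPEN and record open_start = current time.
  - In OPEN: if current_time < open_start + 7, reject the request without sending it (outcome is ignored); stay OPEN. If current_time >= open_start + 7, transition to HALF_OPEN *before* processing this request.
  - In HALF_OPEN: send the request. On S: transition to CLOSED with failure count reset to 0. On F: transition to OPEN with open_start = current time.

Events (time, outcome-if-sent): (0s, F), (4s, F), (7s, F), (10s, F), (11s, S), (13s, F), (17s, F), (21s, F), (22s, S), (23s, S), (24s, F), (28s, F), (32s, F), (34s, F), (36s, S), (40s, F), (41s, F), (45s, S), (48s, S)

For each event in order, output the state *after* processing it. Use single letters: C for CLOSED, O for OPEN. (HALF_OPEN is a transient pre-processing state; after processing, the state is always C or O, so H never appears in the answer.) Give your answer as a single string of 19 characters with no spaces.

Answer: CCCOOOOOOOOOOOOOOOC

Derivation:
State after each event:
  event#1 t=0s outcome=F: state=CLOSED
  event#2 t=4s outcome=F: state=CLOSED
  event#3 t=7s outcome=F: state=CLOSED
  event#4 t=10s outcome=F: state=OPEN
  event#5 t=11s outcome=S: state=OPEN
  event#6 t=13s outcome=F: state=OPEN
  event#7 t=17s outcome=F: state=OPEN
  event#8 t=21s outcome=F: state=OPEN
  event#9 t=22s outcome=S: state=OPEN
  event#10 t=23s outcome=S: state=OPEN
  event#11 t=24s outcome=F: state=OPEN
  event#12 t=28s outcome=F: state=OPEN
  event#13 t=32s outcome=F: state=OPEN
  event#14 t=34s outcome=F: state=OPEN
  event#15 t=36s outcome=S: state=OPEN
  event#16 t=40s outcome=F: state=OPEN
  event#17 t=41s outcome=F: state=OPEN
  event#18 t=45s outcome=S: state=OPEN
  event#19 t=48s outcome=S: state=CLOSED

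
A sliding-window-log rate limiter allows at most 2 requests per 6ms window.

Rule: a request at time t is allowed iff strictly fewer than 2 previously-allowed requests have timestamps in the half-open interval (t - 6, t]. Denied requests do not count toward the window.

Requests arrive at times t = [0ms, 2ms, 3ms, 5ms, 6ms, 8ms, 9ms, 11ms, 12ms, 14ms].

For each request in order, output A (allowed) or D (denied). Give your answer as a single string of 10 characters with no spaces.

Answer: AADDAADDAA

Derivation:
Tracking allowed requests in the window:
  req#1 t=0ms: ALLOW
  req#2 t=2ms: ALLOW
  req#3 t=3ms: DENY
  req#4 t=5ms: DENY
  req#5 t=6ms: ALLOW
  req#6 t=8ms: ALLOW
  req#7 t=9ms: DENY
  req#8 t=11ms: DENY
  req#9 t=12ms: ALLOW
  req#10 t=14ms: ALLOW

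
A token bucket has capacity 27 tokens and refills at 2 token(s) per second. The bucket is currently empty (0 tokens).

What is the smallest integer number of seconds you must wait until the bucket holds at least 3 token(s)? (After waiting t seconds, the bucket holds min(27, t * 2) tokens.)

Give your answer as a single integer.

Answer: 2

Derivation:
Need t * 2 >= 3, so t >= 3/2.
Smallest integer t = ceil(3/2) = 2.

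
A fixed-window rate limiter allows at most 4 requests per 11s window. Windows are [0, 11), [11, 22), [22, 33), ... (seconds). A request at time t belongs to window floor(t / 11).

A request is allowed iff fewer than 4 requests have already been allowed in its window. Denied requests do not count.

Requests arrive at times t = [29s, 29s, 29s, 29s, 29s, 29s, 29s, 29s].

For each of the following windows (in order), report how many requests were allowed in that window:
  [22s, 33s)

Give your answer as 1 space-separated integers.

Answer: 4

Derivation:
Processing requests:
  req#1 t=29s (window 2): ALLOW
  req#2 t=29s (window 2): ALLOW
  req#3 t=29s (window 2): ALLOW
  req#4 t=29s (window 2): ALLOW
  req#5 t=29s (window 2): DENY
  req#6 t=29s (window 2): DENY
  req#7 t=29s (window 2): DENY
  req#8 t=29s (window 2): DENY

Allowed counts by window: 4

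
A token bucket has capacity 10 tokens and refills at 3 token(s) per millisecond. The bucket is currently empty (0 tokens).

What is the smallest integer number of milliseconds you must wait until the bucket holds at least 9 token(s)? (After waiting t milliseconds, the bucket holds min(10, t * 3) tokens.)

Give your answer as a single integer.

Need t * 3 >= 9, so t >= 9/3.
Smallest integer t = ceil(9/3) = 3.

Answer: 3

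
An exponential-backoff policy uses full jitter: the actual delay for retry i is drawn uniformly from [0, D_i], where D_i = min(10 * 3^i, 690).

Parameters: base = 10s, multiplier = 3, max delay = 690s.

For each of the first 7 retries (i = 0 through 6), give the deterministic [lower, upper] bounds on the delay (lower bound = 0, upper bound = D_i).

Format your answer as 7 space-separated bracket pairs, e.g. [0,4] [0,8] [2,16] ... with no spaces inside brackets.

Computing bounds per retry:
  i=0: D_i=min(10*3^0,690)=10, bounds=[0,10]
  i=1: D_i=min(10*3^1,690)=30, bounds=[0,30]
  i=2: D_i=min(10*3^2,690)=90, bounds=[0,90]
  i=3: D_i=min(10*3^3,690)=270, bounds=[0,270]
  i=4: D_i=min(10*3^4,690)=690, bounds=[0,690]
  i=5: D_i=min(10*3^5,690)=690, bounds=[0,690]
  i=6: D_i=min(10*3^6,690)=690, bounds=[0,690]

Answer: [0,10] [0,30] [0,90] [0,270] [0,690] [0,690] [0,690]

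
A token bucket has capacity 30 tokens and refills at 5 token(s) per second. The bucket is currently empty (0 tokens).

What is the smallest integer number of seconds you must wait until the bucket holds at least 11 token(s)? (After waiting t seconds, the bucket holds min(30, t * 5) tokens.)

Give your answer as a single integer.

Need t * 5 >= 11, so t >= 11/5.
Smallest integer t = ceil(11/5) = 3.

Answer: 3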